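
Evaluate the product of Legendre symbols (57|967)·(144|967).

By multiplicativity, (57·144|967) = (57|967)·(144|967).
First factor (57|967):
(57|967)
  = (967|57)    [QR: 57 ≡ 1 mod 4, sign kept]
  = (55|57)    [967 ≡ 55 mod 57]
  = (57|55)    [QR: 57 ≡ 1 mod 4, sign kept]
  = (2|55)    [57 ≡ 2 mod 55]
  = (1|55)    [55 ≡ 7 mod 8 ⇒ (2|55) = +1]
  = 1    [(1|55) = 1]
Second factor (144|967):
(144|967)
  = (9|967)    [967 ≡ 7 mod 8 ⇒ (2|967)^4 = +1]
  = (967|9)    [QR: 9 ≡ 1 mod 4, sign kept]
  = (4|9)    [967 ≡ 4 mod 9]
  = (1|9)    [9 ≡ 1 mod 8 ⇒ (2|9)^2 = +1]
  = 1    [(1|9) = 1]
Product: (1)·(1) = 1.

1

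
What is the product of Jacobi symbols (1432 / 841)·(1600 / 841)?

By multiplicativity, (1432·1600 / 841) = (1432 / 841)·(1600 / 841).
First factor (1432 / 841):
Reduce the numerator: 1432 ≡ 591 (mod 841), so (1432 / 841) = (591 / 841).
841 ≡ 1 (mod 4), so quadratic reciprocity gives (591 / 841) = (841 / 591). Reduce: 841 ≡ 250 (mod 591). Now have (250 / 591).
Factor out 2: 250 = 2·125. Since 591 ≡ 7 (mod 8), (2 / 591) = +1. Now have (125 / 591).
125 ≡ 1 (mod 4), so quadratic reciprocity gives (125 / 591) = (591 / 125). Reduce: 591 ≡ 91 (mod 125). Now have (91 / 125).
125 ≡ 1 (mod 4), so quadratic reciprocity gives (91 / 125) = (125 / 91). Reduce: 125 ≡ 34 (mod 91). Now have (34 / 91).
Factor out 2: 34 = 2·17. Since 91 ≡ 3 (mod 8), (2 / 91) = -1. Now have -(17 / 91).
17 ≡ 1 (mod 4), so quadratic reciprocity gives (17 / 91) = (91 / 17). Reduce: 91 ≡ 6 (mod 17). Now have -(6 / 17).
Factor out 2: 6 = 2·3. Since 17 ≡ 1 (mod 8), (2 / 17) = +1. Now have -(3 / 17).
17 ≡ 1 (mod 4), so quadratic reciprocity gives (3 / 17) = (17 / 3). Reduce: 17 ≡ 2 (mod 3). Now have -(2 / 3).
Factor out 2: 2 = 2. Since 3 ≡ 3 (mod 8), (2 / 3) = -1. Now have (1 / 3).
(1 / 3) = 1. Collecting the sign factors: 1.
Second factor (1600 / 841):
Reduce the numerator: 1600 ≡ 759 (mod 841), so (1600 / 841) = (759 / 841).
841 ≡ 1 (mod 4), so quadratic reciprocity gives (759 / 841) = (841 / 759). Reduce: 841 ≡ 82 (mod 759). Now have (82 / 759).
Factor out 2: 82 = 2·41. Since 759 ≡ 7 (mod 8), (2 / 759) = +1. Now have (41 / 759).
41 ≡ 1 (mod 4), so quadratic reciprocity gives (41 / 759) = (759 / 41). Reduce: 759 ≡ 21 (mod 41). Now have (21 / 41).
21 ≡ 1 (mod 4), so quadratic reciprocity gives (21 / 41) = (41 / 21). Reduce: 41 ≡ 20 (mod 21). Now have (20 / 21).
Factor out 2: 20 = 2^2·5. Since 21 ≡ 5 (mod 8), (2 / 21) = -1, and (2 / 21)^2 = +1. Now have (5 / 21).
5 ≡ 1 (mod 4), so quadratic reciprocity gives (5 / 21) = (21 / 5). Reduce: 21 ≡ 1 (mod 5). Now have (1 / 5).
(1 / 5) = 1. Collecting the sign factors: 1.
Product: (1)·(1) = 1.

1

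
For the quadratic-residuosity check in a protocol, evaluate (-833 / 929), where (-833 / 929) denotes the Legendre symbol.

-1

Pull out -1: (-833 / 929) = (-1 / 929)·(833 / 929). Since 929 ≡ 1 (mod 4), (-1 / 929) = +1. Now have (833 / 929).
833 ≡ 1 (mod 4), so quadratic reciprocity gives (833 / 929) = (929 / 833). Reduce: 929 ≡ 96 (mod 833). Now have (96 / 833).
Factor out 2: 96 = 2^5·3. Since 833 ≡ 1 (mod 8), (2 / 833) = +1, and (2 / 833)^5 = +1. Now have (3 / 833).
833 ≡ 1 (mod 4), so quadratic reciprocity gives (3 / 833) = (833 / 3). Reduce: 833 ≡ 2 (mod 3). Now have (2 / 3).
Factor out 2: 2 = 2. Since 3 ≡ 3 (mod 8), (2 / 3) = -1. Now have -(1 / 3).
(1 / 3) = 1. Collecting the sign factors: -1.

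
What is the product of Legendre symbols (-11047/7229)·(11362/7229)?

By multiplicativity, (-11047·11362/7229) = (-11047/7229)·(11362/7229).
First factor (-11047/7229):
Reduce the numerator: -11047 ≡ 3411 (mod 7229), so (-11047/7229) = (3411/7229).
7229 ≡ 1 (mod 4), so quadratic reciprocity gives (3411/7229) = (7229/3411). Reduce: 7229 ≡ 407 (mod 3411). Now have (407/3411).
Both 407 ≡ 3 and 3411 ≡ 3 (mod 4), so reciprocity gives (407/3411) = -(3411/407). Reduce: 3411 ≡ 155 (mod 407). Now have -(155/407).
Both 155 ≡ 3 and 407 ≡ 3 (mod 4), so reciprocity gives (155/407) = -(407/155). Reduce: 407 ≡ 97 (mod 155). Now have (97/155).
97 ≡ 1 (mod 4), so quadratic reciprocity gives (97/155) = (155/97). Reduce: 155 ≡ 58 (mod 97). Now have (58/97).
Factor out 2: 58 = 2·29. Since 97 ≡ 1 (mod 8), (2/97) = +1. Now have (29/97).
29 ≡ 1 (mod 4), so quadratic reciprocity gives (29/97) = (97/29). Reduce: 97 ≡ 10 (mod 29). Now have (10/29).
Factor out 2: 10 = 2·5. Since 29 ≡ 5 (mod 8), (2/29) = -1. Now have -(5/29).
5 ≡ 1 (mod 4), so quadratic reciprocity gives (5/29) = (29/5). Reduce: 29 ≡ 4 (mod 5). Now have -(4/5).
Factor out 2: 4 = 2^2. Since 5 ≡ 5 (mod 8), (2/5) = -1, and (2/5)^2 = +1. Now have -(1/5).
(1/5) = 1. Collecting the sign factors: -1.
Second factor (11362/7229):
Reduce the numerator: 11362 ≡ 4133 (mod 7229), so (11362/7229) = (4133/7229).
4133 ≡ 1 (mod 4), so quadratic reciprocity gives (4133/7229) = (7229/4133). Reduce: 7229 ≡ 3096 (mod 4133). Now have (3096/4133).
Factor out 2: 3096 = 2^3·387. Since 4133 ≡ 5 (mod 8), (2/4133) = -1, and (2/4133)^3 = -1. Now have -(387/4133).
4133 ≡ 1 (mod 4), so quadratic reciprocity gives (387/4133) = (4133/387). Reduce: 4133 ≡ 263 (mod 387). Now have -(263/387).
Both 263 ≡ 3 and 387 ≡ 3 (mod 4), so reciprocity gives (263/387) = -(387/263). Reduce: 387 ≡ 124 (mod 263). Now have (124/263).
Factor out 2: 124 = 2^2·31. Since 263 ≡ 7 (mod 8), (2/263) = +1, and (2/263)^2 = +1. Now have (31/263).
Both 31 ≡ 3 and 263 ≡ 3 (mod 4), so reciprocity gives (31/263) = -(263/31). Reduce: 263 ≡ 15 (mod 31). Now have -(15/31).
Both 15 ≡ 3 and 31 ≡ 3 (mod 4), so reciprocity gives (15/31) = -(31/15). Reduce: 31 ≡ 1 (mod 15). Now have (1/15).
(1/15) = 1. Collecting the sign factors: 1.
Product: (-1)·(1) = -1.

-1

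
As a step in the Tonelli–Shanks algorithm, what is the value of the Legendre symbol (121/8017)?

(121/8017)
  = (8017/121)    [QR: 121 ≡ 1 mod 4, sign kept]
  = (31/121)    [8017 ≡ 31 mod 121]
  = (121/31)    [QR: 121 ≡ 1 mod 4, sign kept]
  = (28/31)    [121 ≡ 28 mod 31]
  = (7/31)    [31 ≡ 7 mod 8 ⇒ (2/31)^2 = +1]
  = -(31/7)    [QR: both ≡ 3 mod 4, sign flips]
  = -(3/7)    [31 ≡ 3 mod 7]
  = (7/3)    [QR: both ≡ 3 mod 4, sign flips]
  = (1/3)    [7 ≡ 1 mod 3]
  = 1    [(1/3) = 1]

1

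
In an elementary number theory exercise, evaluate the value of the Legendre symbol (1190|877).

(1190|877)
  = (313|877)    [1190 ≡ 313 mod 877]
  = (877|313)    [QR: 313 ≡ 1 mod 4, sign kept]
  = (251|313)    [877 ≡ 251 mod 313]
  = (313|251)    [QR: 313 ≡ 1 mod 4, sign kept]
  = (62|251)    [313 ≡ 62 mod 251]
  = -(31|251)    [251 ≡ 3 mod 8 ⇒ (2|251) = -1]
  = (251|31)    [QR: both ≡ 3 mod 4, sign flips]
  = (3|31)    [251 ≡ 3 mod 31]
  = -(31|3)    [QR: both ≡ 3 mod 4, sign flips]
  = -(1|3)    [31 ≡ 1 mod 3]
  = -1    [(1|3) = 1]

-1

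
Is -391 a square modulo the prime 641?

Pull out -1: (-391/641) = (-1/641)·(391/641). Since 641 ≡ 1 (mod 4), (-1/641) = +1. Now have (391/641).
641 ≡ 1 (mod 4), so quadratic reciprocity gives (391/641) = (641/391). Reduce: 641 ≡ 250 (mod 391). Now have (250/391).
Factor out 2: 250 = 2·125. Since 391 ≡ 7 (mod 8), (2/391) = +1. Now have (125/391).
125 ≡ 1 (mod 4), so quadratic reciprocity gives (125/391) = (391/125). Reduce: 391 ≡ 16 (mod 125). Now have (16/125).
Factor out 2: 16 = 2^4. Since 125 ≡ 5 (mod 8), (2/125) = -1, and (2/125)^4 = +1. Now have (1/125).
(1/125) = 1. Collecting the sign factors: 1.
(-391/641) = 1, and 641 is prime, so -391 is a quadratic residue mod 641.

yes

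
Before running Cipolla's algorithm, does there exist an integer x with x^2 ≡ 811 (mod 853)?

853 ≡ 1 (mod 4), so quadratic reciprocity gives (811/853) = (853/811). Reduce: 853 ≡ 42 (mod 811). Now have (42/811).
Factor out 2: 42 = 2·21. Since 811 ≡ 3 (mod 8), (2/811) = -1. Now have -(21/811).
21 ≡ 1 (mod 4), so quadratic reciprocity gives (21/811) = (811/21). Reduce: 811 ≡ 13 (mod 21). Now have -(13/21).
13 ≡ 1 (mod 4), so quadratic reciprocity gives (13/21) = (21/13). Reduce: 21 ≡ 8 (mod 13). Now have -(8/13).
Factor out 2: 8 = 2^3. Since 13 ≡ 5 (mod 8), (2/13) = -1, and (2/13)^3 = -1. Now have (1/13).
(1/13) = 1. Collecting the sign factors: 1.
The Legendre symbol is 1, so x^2 ≡ 811 (mod 853) has solution.

yes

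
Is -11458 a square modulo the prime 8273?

yes

(-11458/8273)
  = (5088/8273)    [-11458 ≡ 5088 mod 8273]
  = (159/8273)    [8273 ≡ 1 mod 8 ⇒ (2/8273)^5 = +1]
  = (8273/159)    [QR: 8273 ≡ 1 mod 4, sign kept]
  = (5/159)    [8273 ≡ 5 mod 159]
  = (159/5)    [QR: 5 ≡ 1 mod 4, sign kept]
  = (4/5)    [159 ≡ 4 mod 5]
  = (1/5)    [5 ≡ 5 mod 8 ⇒ (2/5)^2 = +1]
  = 1    [(1/5) = 1]
(-11458/8273) = 1, and 8273 is prime, so -11458 is a quadratic residue mod 8273.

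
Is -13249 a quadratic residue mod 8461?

(-13249/8461)
  = (3673/8461)    [-13249 ≡ 3673 mod 8461]
  = (8461/3673)    [QR: 3673 ≡ 1 mod 4, sign kept]
  = (1115/3673)    [8461 ≡ 1115 mod 3673]
  = (3673/1115)    [QR: 3673 ≡ 1 mod 4, sign kept]
  = (328/1115)    [3673 ≡ 328 mod 1115]
  = -(41/1115)    [1115 ≡ 3 mod 8 ⇒ (2/1115)^3 = -1]
  = -(1115/41)    [QR: 41 ≡ 1 mod 4, sign kept]
  = -(8/41)    [1115 ≡ 8 mod 41]
  = -(1/41)    [41 ≡ 1 mod 8 ⇒ (2/41)^3 = +1]
  = -1    [(1/41) = 1]
(-13249/8461) = -1, and 8461 is prime, so -13249 is not a quadratic residue mod 8461.

no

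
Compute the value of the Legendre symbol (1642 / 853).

1

Reduce the numerator: 1642 ≡ 789 (mod 853), so (1642 / 853) = (789 / 853).
789 ≡ 1 (mod 4), so quadratic reciprocity gives (789 / 853) = (853 / 789). Reduce: 853 ≡ 64 (mod 789). Now have (64 / 789).
Factor out 2: 64 = 2^6. Since 789 ≡ 5 (mod 8), (2 / 789) = -1, and (2 / 789)^6 = +1. Now have (1 / 789).
(1 / 789) = 1. Collecting the sign factors: 1.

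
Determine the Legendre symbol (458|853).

1

(458|853)
  = -(229|853)    [853 ≡ 5 mod 8 ⇒ (2|853) = -1]
  = -(853|229)    [QR: 229 ≡ 1 mod 4, sign kept]
  = -(166|229)    [853 ≡ 166 mod 229]
  = (83|229)    [229 ≡ 5 mod 8 ⇒ (2|229) = -1]
  = (229|83)    [QR: 229 ≡ 1 mod 4, sign kept]
  = (63|83)    [229 ≡ 63 mod 83]
  = -(83|63)    [QR: both ≡ 3 mod 4, sign flips]
  = -(20|63)    [83 ≡ 20 mod 63]
  = -(5|63)    [63 ≡ 7 mod 8 ⇒ (2|63)^2 = +1]
  = -(63|5)    [QR: 5 ≡ 1 mod 4, sign kept]
  = -(3|5)    [63 ≡ 3 mod 5]
  = -(5|3)    [QR: 5 ≡ 1 mod 4, sign kept]
  = -(2|3)    [5 ≡ 2 mod 3]
  = (1|3)    [3 ≡ 3 mod 8 ⇒ (2|3) = -1]
  = 1    [(1|3) = 1]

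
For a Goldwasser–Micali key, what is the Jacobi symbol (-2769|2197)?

0

Pull out -1: (-2769|2197) = (-1|2197)·(2769|2197). Since 2197 ≡ 1 (mod 4), (-1|2197) = +1. Now have (2769|2197).
Reduce the numerator: 2769 ≡ 572 (mod 2197), so (2769|2197) = (572|2197).
Factor out 2: 572 = 2^2·143. Since 2197 ≡ 5 (mod 8), (2|2197) = -1, and (2|2197)^2 = +1. Now have (143|2197).
2197 ≡ 1 (mod 4), so quadratic reciprocity gives (143|2197) = (2197|143). Reduce: 2197 ≡ 52 (mod 143). Now have (52|143).
Factor out 2: 52 = 2^2·13. Since 143 ≡ 7 (mod 8), (2|143) = +1, and (2|143)^2 = +1. Now have (13|143).
13 ≡ 1 (mod 4), so quadratic reciprocity gives (13|143) = (143|13). Reduce: 143 ≡ 0 (mod 13). Now have (0|13).
The numerator is now 0 with denominator 13 > 1: the symbol is 0.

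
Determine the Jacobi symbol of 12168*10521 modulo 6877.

0

By multiplicativity, (12168·10521/6877) = (12168/6877)·(10521/6877).
First factor (12168/6877):
Reduce the numerator: 12168 ≡ 5291 (mod 6877), so (12168/6877) = (5291/6877).
6877 ≡ 1 (mod 4), so quadratic reciprocity gives (5291/6877) = (6877/5291). Reduce: 6877 ≡ 1586 (mod 5291). Now have (1586/5291).
Factor out 2: 1586 = 2·793. Since 5291 ≡ 3 (mod 8), (2/5291) = -1. Now have -(793/5291).
793 ≡ 1 (mod 4), so quadratic reciprocity gives (793/5291) = (5291/793). Reduce: 5291 ≡ 533 (mod 793). Now have -(533/793).
533 ≡ 1 (mod 4), so quadratic reciprocity gives (533/793) = (793/533). Reduce: 793 ≡ 260 (mod 533). Now have -(260/533).
Factor out 2: 260 = 2^2·65. Since 533 ≡ 5 (mod 8), (2/533) = -1, and (2/533)^2 = +1. Now have -(65/533).
65 ≡ 1 (mod 4), so quadratic reciprocity gives (65/533) = (533/65). Reduce: 533 ≡ 13 (mod 65). Now have -(13/65).
13 ≡ 1 (mod 4), so quadratic reciprocity gives (13/65) = (65/13). Reduce: 65 ≡ 0 (mod 13). Now have -(0/13).
The numerator is now 0 with denominator 13 > 1: the symbol is 0.
Second factor (10521/6877):
Reduce the numerator: 10521 ≡ 3644 (mod 6877), so (10521/6877) = (3644/6877).
Factor out 2: 3644 = 2^2·911. Since 6877 ≡ 5 (mod 8), (2/6877) = -1, and (2/6877)^2 = +1. Now have (911/6877).
6877 ≡ 1 (mod 4), so quadratic reciprocity gives (911/6877) = (6877/911). Reduce: 6877 ≡ 500 (mod 911). Now have (500/911).
Factor out 2: 500 = 2^2·125. Since 911 ≡ 7 (mod 8), (2/911) = +1, and (2/911)^2 = +1. Now have (125/911).
125 ≡ 1 (mod 4), so quadratic reciprocity gives (125/911) = (911/125). Reduce: 911 ≡ 36 (mod 125). Now have (36/125).
Factor out 2: 36 = 2^2·9. Since 125 ≡ 5 (mod 8), (2/125) = -1, and (2/125)^2 = +1. Now have (9/125).
9 ≡ 1 (mod 4), so quadratic reciprocity gives (9/125) = (125/9). Reduce: 125 ≡ 8 (mod 9). Now have (8/9).
Factor out 2: 8 = 2^3. Since 9 ≡ 1 (mod 8), (2/9) = +1, and (2/9)^3 = +1. Now have (1/9).
(1/9) = 1. Collecting the sign factors: 1.
Product: (0)·(1) = 0.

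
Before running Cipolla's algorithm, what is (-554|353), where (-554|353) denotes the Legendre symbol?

1

(-554|353)
  = (152|353)    [-554 ≡ 152 mod 353]
  = (19|353)    [353 ≡ 1 mod 8 ⇒ (2|353)^3 = +1]
  = (353|19)    [QR: 353 ≡ 1 mod 4, sign kept]
  = (11|19)    [353 ≡ 11 mod 19]
  = -(19|11)    [QR: both ≡ 3 mod 4, sign flips]
  = -(8|11)    [19 ≡ 8 mod 11]
  = (1|11)    [11 ≡ 3 mod 8 ⇒ (2|11)^3 = -1]
  = 1    [(1|11) = 1]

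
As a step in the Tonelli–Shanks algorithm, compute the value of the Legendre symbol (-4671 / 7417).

1

(-4671 / 7417)
  = (2746 / 7417)    [-4671 ≡ 2746 mod 7417]
  = (1373 / 7417)    [7417 ≡ 1 mod 8 ⇒ (2 / 7417) = +1]
  = (7417 / 1373)    [QR: 1373 ≡ 1 mod 4, sign kept]
  = (552 / 1373)    [7417 ≡ 552 mod 1373]
  = -(69 / 1373)    [1373 ≡ 5 mod 8 ⇒ (2 / 1373)^3 = -1]
  = -(1373 / 69)    [QR: 69 ≡ 1 mod 4, sign kept]
  = -(62 / 69)    [1373 ≡ 62 mod 69]
  = (31 / 69)    [69 ≡ 5 mod 8 ⇒ (2 / 69) = -1]
  = (69 / 31)    [QR: 69 ≡ 1 mod 4, sign kept]
  = (7 / 31)    [69 ≡ 7 mod 31]
  = -(31 / 7)    [QR: both ≡ 3 mod 4, sign flips]
  = -(3 / 7)    [31 ≡ 3 mod 7]
  = (7 / 3)    [QR: both ≡ 3 mod 4, sign flips]
  = (1 / 3)    [7 ≡ 1 mod 3]
  = 1    [(1 / 3) = 1]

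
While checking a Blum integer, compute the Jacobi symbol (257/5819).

1

257 ≡ 1 (mod 4), so quadratic reciprocity gives (257/5819) = (5819/257). Reduce: 5819 ≡ 165 (mod 257). Now have (165/257).
165 ≡ 1 (mod 4), so quadratic reciprocity gives (165/257) = (257/165). Reduce: 257 ≡ 92 (mod 165). Now have (92/165).
Factor out 2: 92 = 2^2·23. Since 165 ≡ 5 (mod 8), (2/165) = -1, and (2/165)^2 = +1. Now have (23/165).
165 ≡ 1 (mod 4), so quadratic reciprocity gives (23/165) = (165/23). Reduce: 165 ≡ 4 (mod 23). Now have (4/23).
Factor out 2: 4 = 2^2. Since 23 ≡ 7 (mod 8), (2/23) = +1, and (2/23)^2 = +1. Now have (1/23).
(1/23) = 1. Collecting the sign factors: 1.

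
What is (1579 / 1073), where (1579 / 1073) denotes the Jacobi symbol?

Reduce the numerator: 1579 ≡ 506 (mod 1073), so (1579 / 1073) = (506 / 1073).
Factor out 2: 506 = 2·253. Since 1073 ≡ 1 (mod 8), (2 / 1073) = +1. Now have (253 / 1073).
253 ≡ 1 (mod 4), so quadratic reciprocity gives (253 / 1073) = (1073 / 253). Reduce: 1073 ≡ 61 (mod 253). Now have (61 / 253).
61 ≡ 1 (mod 4), so quadratic reciprocity gives (61 / 253) = (253 / 61). Reduce: 253 ≡ 9 (mod 61). Now have (9 / 61).
9 ≡ 1 (mod 4), so quadratic reciprocity gives (9 / 61) = (61 / 9). Reduce: 61 ≡ 7 (mod 9). Now have (7 / 9).
9 ≡ 1 (mod 4), so quadratic reciprocity gives (7 / 9) = (9 / 7). Reduce: 9 ≡ 2 (mod 7). Now have (2 / 7).
Factor out 2: 2 = 2. Since 7 ≡ 7 (mod 8), (2 / 7) = +1. Now have (1 / 7).
(1 / 7) = 1. Collecting the sign factors: 1.

1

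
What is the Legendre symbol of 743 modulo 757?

-1

757 ≡ 1 (mod 4), so quadratic reciprocity gives (743 / 757) = (757 / 743). Reduce: 757 ≡ 14 (mod 743). Now have (14 / 743).
Factor out 2: 14 = 2·7. Since 743 ≡ 7 (mod 8), (2 / 743) = +1. Now have (7 / 743).
Both 7 ≡ 3 and 743 ≡ 3 (mod 4), so reciprocity gives (7 / 743) = -(743 / 7). Reduce: 743 ≡ 1 (mod 7). Now have -(1 / 7).
(1 / 7) = 1. Collecting the sign factors: -1.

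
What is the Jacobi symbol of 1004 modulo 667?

Reduce the numerator: 1004 ≡ 337 (mod 667), so (1004/667) = (337/667).
337 ≡ 1 (mod 4), so quadratic reciprocity gives (337/667) = (667/337). Reduce: 667 ≡ 330 (mod 337). Now have (330/337).
Factor out 2: 330 = 2·165. Since 337 ≡ 1 (mod 8), (2/337) = +1. Now have (165/337).
165 ≡ 1 (mod 4), so quadratic reciprocity gives (165/337) = (337/165). Reduce: 337 ≡ 7 (mod 165). Now have (7/165).
165 ≡ 1 (mod 4), so quadratic reciprocity gives (7/165) = (165/7). Reduce: 165 ≡ 4 (mod 7). Now have (4/7).
Factor out 2: 4 = 2^2. Since 7 ≡ 7 (mod 8), (2/7) = +1, and (2/7)^2 = +1. Now have (1/7).
(1/7) = 1. Collecting the sign factors: 1.

1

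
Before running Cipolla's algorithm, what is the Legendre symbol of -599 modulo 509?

-1

Pull out -1: (-599/509) = (-1/509)·(599/509). Since 509 ≡ 1 (mod 4), (-1/509) = +1. Now have (599/509).
Reduce the numerator: 599 ≡ 90 (mod 509), so (599/509) = (90/509).
Factor out 2: 90 = 2·45. Since 509 ≡ 5 (mod 8), (2/509) = -1. Now have -(45/509).
45 ≡ 1 (mod 4), so quadratic reciprocity gives (45/509) = (509/45). Reduce: 509 ≡ 14 (mod 45). Now have -(14/45).
Factor out 2: 14 = 2·7. Since 45 ≡ 5 (mod 8), (2/45) = -1. Now have (7/45).
45 ≡ 1 (mod 4), so quadratic reciprocity gives (7/45) = (45/7). Reduce: 45 ≡ 3 (mod 7). Now have (3/7).
Both 3 ≡ 3 and 7 ≡ 3 (mod 4), so reciprocity gives (3/7) = -(7/3). Reduce: 7 ≡ 1 (mod 3). Now have -(1/3).
(1/3) = 1. Collecting the sign factors: -1.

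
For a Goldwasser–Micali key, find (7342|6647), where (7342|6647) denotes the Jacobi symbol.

-1

Reduce the numerator: 7342 ≡ 695 (mod 6647), so (7342|6647) = (695|6647).
Both 695 ≡ 3 and 6647 ≡ 3 (mod 4), so reciprocity gives (695|6647) = -(6647|695). Reduce: 6647 ≡ 392 (mod 695). Now have -(392|695).
Factor out 2: 392 = 2^3·49. Since 695 ≡ 7 (mod 8), (2|695) = +1, and (2|695)^3 = +1. Now have -(49|695).
49 ≡ 1 (mod 4), so quadratic reciprocity gives (49|695) = (695|49). Reduce: 695 ≡ 9 (mod 49). Now have -(9|49).
9 ≡ 1 (mod 4), so quadratic reciprocity gives (9|49) = (49|9). Reduce: 49 ≡ 4 (mod 9). Now have -(4|9).
Factor out 2: 4 = 2^2. Since 9 ≡ 1 (mod 8), (2|9) = +1, and (2|9)^2 = +1. Now have -(1|9).
(1|9) = 1. Collecting the sign factors: -1.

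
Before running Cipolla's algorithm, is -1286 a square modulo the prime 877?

no

Reduce the numerator: -1286 ≡ 468 (mod 877), so (-1286/877) = (468/877).
Factor out 2: 468 = 2^2·117. Since 877 ≡ 5 (mod 8), (2/877) = -1, and (2/877)^2 = +1. Now have (117/877).
117 ≡ 1 (mod 4), so quadratic reciprocity gives (117/877) = (877/117). Reduce: 877 ≡ 58 (mod 117). Now have (58/117).
Factor out 2: 58 = 2·29. Since 117 ≡ 5 (mod 8), (2/117) = -1. Now have -(29/117).
29 ≡ 1 (mod 4), so quadratic reciprocity gives (29/117) = (117/29). Reduce: 117 ≡ 1 (mod 29). Now have -(1/29).
(1/29) = 1. Collecting the sign factors: -1.
The Legendre symbol is -1, so x^2 ≡ -1286 (mod 877) has no solution.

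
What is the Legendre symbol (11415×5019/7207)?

By multiplicativity, (11415·5019/7207) = (11415/7207)·(5019/7207).
First factor (11415/7207):
(11415/7207)
  = (4208/7207)    [11415 ≡ 4208 mod 7207]
  = (263/7207)    [7207 ≡ 7 mod 8 ⇒ (2/7207)^4 = +1]
  = -(7207/263)    [QR: both ≡ 3 mod 4, sign flips]
  = -(106/263)    [7207 ≡ 106 mod 263]
  = -(53/263)    [263 ≡ 7 mod 8 ⇒ (2/263) = +1]
  = -(263/53)    [QR: 53 ≡ 1 mod 4, sign kept]
  = -(51/53)    [263 ≡ 51 mod 53]
  = -(53/51)    [QR: 53 ≡ 1 mod 4, sign kept]
  = -(2/51)    [53 ≡ 2 mod 51]
  = (1/51)    [51 ≡ 3 mod 8 ⇒ (2/51) = -1]
  = 1    [(1/51) = 1]
Second factor (5019/7207):
(5019/7207)
  = -(7207/5019)    [QR: both ≡ 3 mod 4, sign flips]
  = -(2188/5019)    [7207 ≡ 2188 mod 5019]
  = -(547/5019)    [5019 ≡ 3 mod 8 ⇒ (2/5019)^2 = +1]
  = (5019/547)    [QR: both ≡ 3 mod 4, sign flips]
  = (96/547)    [5019 ≡ 96 mod 547]
  = -(3/547)    [547 ≡ 3 mod 8 ⇒ (2/547)^5 = -1]
  = (547/3)    [QR: both ≡ 3 mod 4, sign flips]
  = (1/3)    [547 ≡ 1 mod 3]
  = 1    [(1/3) = 1]
Product: (1)·(1) = 1.

1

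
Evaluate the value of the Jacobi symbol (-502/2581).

1

Pull out -1: (-502/2581) = (-1/2581)·(502/2581). Since 2581 ≡ 1 (mod 4), (-1/2581) = +1. Now have (502/2581).
Factor out 2: 502 = 2·251. Since 2581 ≡ 5 (mod 8), (2/2581) = -1. Now have -(251/2581).
2581 ≡ 1 (mod 4), so quadratic reciprocity gives (251/2581) = (2581/251). Reduce: 2581 ≡ 71 (mod 251). Now have -(71/251).
Both 71 ≡ 3 and 251 ≡ 3 (mod 4), so reciprocity gives (71/251) = -(251/71). Reduce: 251 ≡ 38 (mod 71). Now have (38/71).
Factor out 2: 38 = 2·19. Since 71 ≡ 7 (mod 8), (2/71) = +1. Now have (19/71).
Both 19 ≡ 3 and 71 ≡ 3 (mod 4), so reciprocity gives (19/71) = -(71/19). Reduce: 71 ≡ 14 (mod 19). Now have -(14/19).
Factor out 2: 14 = 2·7. Since 19 ≡ 3 (mod 8), (2/19) = -1. Now have (7/19).
Both 7 ≡ 3 and 19 ≡ 3 (mod 4), so reciprocity gives (7/19) = -(19/7). Reduce: 19 ≡ 5 (mod 7). Now have -(5/7).
5 ≡ 1 (mod 4), so quadratic reciprocity gives (5/7) = (7/5). Reduce: 7 ≡ 2 (mod 5). Now have -(2/5).
Factor out 2: 2 = 2. Since 5 ≡ 5 (mod 8), (2/5) = -1. Now have (1/5).
(1/5) = 1. Collecting the sign factors: 1.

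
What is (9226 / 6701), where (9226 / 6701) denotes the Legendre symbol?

-1

Reduce the numerator: 9226 ≡ 2525 (mod 6701), so (9226 / 6701) = (2525 / 6701).
2525 ≡ 1 (mod 4), so quadratic reciprocity gives (2525 / 6701) = (6701 / 2525). Reduce: 6701 ≡ 1651 (mod 2525). Now have (1651 / 2525).
2525 ≡ 1 (mod 4), so quadratic reciprocity gives (1651 / 2525) = (2525 / 1651). Reduce: 2525 ≡ 874 (mod 1651). Now have (874 / 1651).
Factor out 2: 874 = 2·437. Since 1651 ≡ 3 (mod 8), (2 / 1651) = -1. Now have -(437 / 1651).
437 ≡ 1 (mod 4), so quadratic reciprocity gives (437 / 1651) = (1651 / 437). Reduce: 1651 ≡ 340 (mod 437). Now have -(340 / 437).
Factor out 2: 340 = 2^2·85. Since 437 ≡ 5 (mod 8), (2 / 437) = -1, and (2 / 437)^2 = +1. Now have -(85 / 437).
85 ≡ 1 (mod 4), so quadratic reciprocity gives (85 / 437) = (437 / 85). Reduce: 437 ≡ 12 (mod 85). Now have -(12 / 85).
Factor out 2: 12 = 2^2·3. Since 85 ≡ 5 (mod 8), (2 / 85) = -1, and (2 / 85)^2 = +1. Now have -(3 / 85).
85 ≡ 1 (mod 4), so quadratic reciprocity gives (3 / 85) = (85 / 3). Reduce: 85 ≡ 1 (mod 3). Now have -(1 / 3).
(1 / 3) = 1. Collecting the sign factors: -1.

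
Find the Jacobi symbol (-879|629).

-1

Pull out -1: (-879|629) = (-1|629)·(879|629). Since 629 ≡ 1 (mod 4), (-1|629) = +1. Now have (879|629).
Reduce the numerator: 879 ≡ 250 (mod 629), so (879|629) = (250|629).
Factor out 2: 250 = 2·125. Since 629 ≡ 5 (mod 8), (2|629) = -1. Now have -(125|629).
125 ≡ 1 (mod 4), so quadratic reciprocity gives (125|629) = (629|125). Reduce: 629 ≡ 4 (mod 125). Now have -(4|125).
Factor out 2: 4 = 2^2. Since 125 ≡ 5 (mod 8), (2|125) = -1, and (2|125)^2 = +1. Now have -(1|125).
(1|125) = 1. Collecting the sign factors: -1.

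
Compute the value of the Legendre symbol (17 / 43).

1

(17 / 43)
  = (43 / 17)    [QR: 17 ≡ 1 mod 4, sign kept]
  = (9 / 17)    [43 ≡ 9 mod 17]
  = (17 / 9)    [QR: 9 ≡ 1 mod 4, sign kept]
  = (8 / 9)    [17 ≡ 8 mod 9]
  = (1 / 9)    [9 ≡ 1 mod 8 ⇒ (2 / 9)^3 = +1]
  = 1    [(1 / 9) = 1]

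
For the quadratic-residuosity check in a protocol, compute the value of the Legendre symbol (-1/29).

1

Reduce the numerator: -1 ≡ 28 (mod 29), so (-1/29) = (28/29).
Factor out 2: 28 = 2^2·7. Since 29 ≡ 5 (mod 8), (2/29) = -1, and (2/29)^2 = +1. Now have (7/29).
29 ≡ 1 (mod 4), so quadratic reciprocity gives (7/29) = (29/7). Reduce: 29 ≡ 1 (mod 7). Now have (1/7).
(1/7) = 1. Collecting the sign factors: 1.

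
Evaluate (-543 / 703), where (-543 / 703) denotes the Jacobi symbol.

-1

Pull out -1: (-543 / 703) = (-1 / 703)·(543 / 703). Since 703 ≡ 3 (mod 4), (-1 / 703) = -1. Now have -(543 / 703).
Both 543 ≡ 3 and 703 ≡ 3 (mod 4), so reciprocity gives (543 / 703) = -(703 / 543). Reduce: 703 ≡ 160 (mod 543). Now have (160 / 543).
Factor out 2: 160 = 2^5·5. Since 543 ≡ 7 (mod 8), (2 / 543) = +1, and (2 / 543)^5 = +1. Now have (5 / 543).
5 ≡ 1 (mod 4), so quadratic reciprocity gives (5 / 543) = (543 / 5). Reduce: 543 ≡ 3 (mod 5). Now have (3 / 5).
5 ≡ 1 (mod 4), so quadratic reciprocity gives (3 / 5) = (5 / 3). Reduce: 5 ≡ 2 (mod 3). Now have (2 / 3).
Factor out 2: 2 = 2. Since 3 ≡ 3 (mod 8), (2 / 3) = -1. Now have -(1 / 3).
(1 / 3) = 1. Collecting the sign factors: -1.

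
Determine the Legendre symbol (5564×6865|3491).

-1

By multiplicativity, (5564·6865|3491) = (5564|3491)·(6865|3491).
First factor (5564|3491):
Reduce the numerator: 5564 ≡ 2073 (mod 3491), so (5564|3491) = (2073|3491).
2073 ≡ 1 (mod 4), so quadratic reciprocity gives (2073|3491) = (3491|2073). Reduce: 3491 ≡ 1418 (mod 2073). Now have (1418|2073).
Factor out 2: 1418 = 2·709. Since 2073 ≡ 1 (mod 8), (2|2073) = +1. Now have (709|2073).
709 ≡ 1 (mod 4), so quadratic reciprocity gives (709|2073) = (2073|709). Reduce: 2073 ≡ 655 (mod 709). Now have (655|709).
709 ≡ 1 (mod 4), so quadratic reciprocity gives (655|709) = (709|655). Reduce: 709 ≡ 54 (mod 655). Now have (54|655).
Factor out 2: 54 = 2·27. Since 655 ≡ 7 (mod 8), (2|655) = +1. Now have (27|655).
Both 27 ≡ 3 and 655 ≡ 3 (mod 4), so reciprocity gives (27|655) = -(655|27). Reduce: 655 ≡ 7 (mod 27). Now have -(7|27).
Both 7 ≡ 3 and 27 ≡ 3 (mod 4), so reciprocity gives (7|27) = -(27|7). Reduce: 27 ≡ 6 (mod 7). Now have (6|7).
Factor out 2: 6 = 2·3. Since 7 ≡ 7 (mod 8), (2|7) = +1. Now have (3|7).
Both 3 ≡ 3 and 7 ≡ 3 (mod 4), so reciprocity gives (3|7) = -(7|3). Reduce: 7 ≡ 1 (mod 3). Now have -(1|3).
(1|3) = 1. Collecting the sign factors: -1.
Second factor (6865|3491):
Reduce the numerator: 6865 ≡ 3374 (mod 3491), so (6865|3491) = (3374|3491).
Factor out 2: 3374 = 2·1687. Since 3491 ≡ 3 (mod 8), (2|3491) = -1. Now have -(1687|3491).
Both 1687 ≡ 3 and 3491 ≡ 3 (mod 4), so reciprocity gives (1687|3491) = -(3491|1687). Reduce: 3491 ≡ 117 (mod 1687). Now have (117|1687).
117 ≡ 1 (mod 4), so quadratic reciprocity gives (117|1687) = (1687|117). Reduce: 1687 ≡ 49 (mod 117). Now have (49|117).
49 ≡ 1 (mod 4), so quadratic reciprocity gives (49|117) = (117|49). Reduce: 117 ≡ 19 (mod 49). Now have (19|49).
49 ≡ 1 (mod 4), so quadratic reciprocity gives (19|49) = (49|19). Reduce: 49 ≡ 11 (mod 19). Now have (11|19).
Both 11 ≡ 3 and 19 ≡ 3 (mod 4), so reciprocity gives (11|19) = -(19|11). Reduce: 19 ≡ 8 (mod 11). Now have -(8|11).
Factor out 2: 8 = 2^3. Since 11 ≡ 3 (mod 8), (2|11) = -1, and (2|11)^3 = -1. Now have (1|11).
(1|11) = 1. Collecting the sign factors: 1.
Product: (-1)·(1) = -1.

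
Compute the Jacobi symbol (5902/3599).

Reduce the numerator: 5902 ≡ 2303 (mod 3599), so (5902/3599) = (2303/3599).
Both 2303 ≡ 3 and 3599 ≡ 3 (mod 4), so reciprocity gives (2303/3599) = -(3599/2303). Reduce: 3599 ≡ 1296 (mod 2303). Now have -(1296/2303).
Factor out 2: 1296 = 2^4·81. Since 2303 ≡ 7 (mod 8), (2/2303) = +1, and (2/2303)^4 = +1. Now have -(81/2303).
81 ≡ 1 (mod 4), so quadratic reciprocity gives (81/2303) = (2303/81). Reduce: 2303 ≡ 35 (mod 81). Now have -(35/81).
81 ≡ 1 (mod 4), so quadratic reciprocity gives (35/81) = (81/35). Reduce: 81 ≡ 11 (mod 35). Now have -(11/35).
Both 11 ≡ 3 and 35 ≡ 3 (mod 4), so reciprocity gives (11/35) = -(35/11). Reduce: 35 ≡ 2 (mod 11). Now have (2/11).
Factor out 2: 2 = 2. Since 11 ≡ 3 (mod 8), (2/11) = -1. Now have -(1/11).
(1/11) = 1. Collecting the sign factors: -1.

-1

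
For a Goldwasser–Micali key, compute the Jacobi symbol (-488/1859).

-1

Reduce the numerator: -488 ≡ 1371 (mod 1859), so (-488/1859) = (1371/1859).
Both 1371 ≡ 3 and 1859 ≡ 3 (mod 4), so reciprocity gives (1371/1859) = -(1859/1371). Reduce: 1859 ≡ 488 (mod 1371). Now have -(488/1371).
Factor out 2: 488 = 2^3·61. Since 1371 ≡ 3 (mod 8), (2/1371) = -1, and (2/1371)^3 = -1. Now have (61/1371).
61 ≡ 1 (mod 4), so quadratic reciprocity gives (61/1371) = (1371/61). Reduce: 1371 ≡ 29 (mod 61). Now have (29/61).
29 ≡ 1 (mod 4), so quadratic reciprocity gives (29/61) = (61/29). Reduce: 61 ≡ 3 (mod 29). Now have (3/29).
29 ≡ 1 (mod 4), so quadratic reciprocity gives (3/29) = (29/3). Reduce: 29 ≡ 2 (mod 3). Now have (2/3).
Factor out 2: 2 = 2. Since 3 ≡ 3 (mod 8), (2/3) = -1. Now have -(1/3).
(1/3) = 1. Collecting the sign factors: -1.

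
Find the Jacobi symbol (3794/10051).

-1

(3794/10051)
  = -(1897/10051)    [10051 ≡ 3 mod 8 ⇒ (2/10051) = -1]
  = -(10051/1897)    [QR: 1897 ≡ 1 mod 4, sign kept]
  = -(566/1897)    [10051 ≡ 566 mod 1897]
  = -(283/1897)    [1897 ≡ 1 mod 8 ⇒ (2/1897) = +1]
  = -(1897/283)    [QR: 1897 ≡ 1 mod 4, sign kept]
  = -(199/283)    [1897 ≡ 199 mod 283]
  = (283/199)    [QR: both ≡ 3 mod 4, sign flips]
  = (84/199)    [283 ≡ 84 mod 199]
  = (21/199)    [199 ≡ 7 mod 8 ⇒ (2/199)^2 = +1]
  = (199/21)    [QR: 21 ≡ 1 mod 4, sign kept]
  = (10/21)    [199 ≡ 10 mod 21]
  = -(5/21)    [21 ≡ 5 mod 8 ⇒ (2/21) = -1]
  = -(21/5)    [QR: 5 ≡ 1 mod 4, sign kept]
  = -(1/5)    [21 ≡ 1 mod 5]
  = -1    [(1/5) = 1]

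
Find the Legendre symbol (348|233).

(348|233)
  = (115|233)    [348 ≡ 115 mod 233]
  = (233|115)    [QR: 233 ≡ 1 mod 4, sign kept]
  = (3|115)    [233 ≡ 3 mod 115]
  = -(115|3)    [QR: both ≡ 3 mod 4, sign flips]
  = -(1|3)    [115 ≡ 1 mod 3]
  = -1    [(1|3) = 1]

-1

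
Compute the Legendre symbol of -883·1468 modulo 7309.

1

By multiplicativity, (-883·1468|7309) = (-883|7309)·(1468|7309).
First factor (-883|7309):
(-883|7309)
  = (6426|7309)    [-883 ≡ 6426 mod 7309]
  = -(3213|7309)    [7309 ≡ 5 mod 8 ⇒ (2|7309) = -1]
  = -(7309|3213)    [QR: 3213 ≡ 1 mod 4, sign kept]
  = -(883|3213)    [7309 ≡ 883 mod 3213]
  = -(3213|883)    [QR: 3213 ≡ 1 mod 4, sign kept]
  = -(564|883)    [3213 ≡ 564 mod 883]
  = -(141|883)    [883 ≡ 3 mod 8 ⇒ (2|883)^2 = +1]
  = -(883|141)    [QR: 141 ≡ 1 mod 4, sign kept]
  = -(37|141)    [883 ≡ 37 mod 141]
  = -(141|37)    [QR: 37 ≡ 1 mod 4, sign kept]
  = -(30|37)    [141 ≡ 30 mod 37]
  = (15|37)    [37 ≡ 5 mod 8 ⇒ (2|37) = -1]
  = (37|15)    [QR: 37 ≡ 1 mod 4, sign kept]
  = (7|15)    [37 ≡ 7 mod 15]
  = -(15|7)    [QR: both ≡ 3 mod 4, sign flips]
  = -(1|7)    [15 ≡ 1 mod 7]
  = -1    [(1|7) = 1]
Second factor (1468|7309):
(1468|7309)
  = (367|7309)    [7309 ≡ 5 mod 8 ⇒ (2|7309)^2 = +1]
  = (7309|367)    [QR: 7309 ≡ 1 mod 4, sign kept]
  = (336|367)    [7309 ≡ 336 mod 367]
  = (21|367)    [367 ≡ 7 mod 8 ⇒ (2|367)^4 = +1]
  = (367|21)    [QR: 21 ≡ 1 mod 4, sign kept]
  = (10|21)    [367 ≡ 10 mod 21]
  = -(5|21)    [21 ≡ 5 mod 8 ⇒ (2|21) = -1]
  = -(21|5)    [QR: 5 ≡ 1 mod 4, sign kept]
  = -(1|5)    [21 ≡ 1 mod 5]
  = -1    [(1|5) = 1]
Product: (-1)·(-1) = 1.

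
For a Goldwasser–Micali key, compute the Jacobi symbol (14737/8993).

1

Reduce the numerator: 14737 ≡ 5744 (mod 8993), so (14737/8993) = (5744/8993).
Factor out 2: 5744 = 2^4·359. Since 8993 ≡ 1 (mod 8), (2/8993) = +1, and (2/8993)^4 = +1. Now have (359/8993).
8993 ≡ 1 (mod 4), so quadratic reciprocity gives (359/8993) = (8993/359). Reduce: 8993 ≡ 18 (mod 359). Now have (18/359).
Factor out 2: 18 = 2·9. Since 359 ≡ 7 (mod 8), (2/359) = +1. Now have (9/359).
9 ≡ 1 (mod 4), so quadratic reciprocity gives (9/359) = (359/9). Reduce: 359 ≡ 8 (mod 9). Now have (8/9).
Factor out 2: 8 = 2^3. Since 9 ≡ 1 (mod 8), (2/9) = +1, and (2/9)^3 = +1. Now have (1/9).
(1/9) = 1. Collecting the sign factors: 1.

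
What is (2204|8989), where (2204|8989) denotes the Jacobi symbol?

(2204|8989)
  = (551|8989)    [8989 ≡ 5 mod 8 ⇒ (2|8989)^2 = +1]
  = (8989|551)    [QR: 8989 ≡ 1 mod 4, sign kept]
  = (173|551)    [8989 ≡ 173 mod 551]
  = (551|173)    [QR: 173 ≡ 1 mod 4, sign kept]
  = (32|173)    [551 ≡ 32 mod 173]
  = -(1|173)    [173 ≡ 5 mod 8 ⇒ (2|173)^5 = -1]
  = -1    [(1|173) = 1]

-1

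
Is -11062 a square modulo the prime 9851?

yes

Pull out -1: (-11062/9851) = (-1/9851)·(11062/9851). Since 9851 ≡ 3 (mod 4), (-1/9851) = -1. Now have -(11062/9851).
Reduce the numerator: 11062 ≡ 1211 (mod 9851), so (11062/9851) = (1211/9851).
Both 1211 ≡ 3 and 9851 ≡ 3 (mod 4), so reciprocity gives (1211/9851) = -(9851/1211). Reduce: 9851 ≡ 163 (mod 1211). Now have (163/1211).
Both 163 ≡ 3 and 1211 ≡ 3 (mod 4), so reciprocity gives (163/1211) = -(1211/163). Reduce: 1211 ≡ 70 (mod 163). Now have -(70/163).
Factor out 2: 70 = 2·35. Since 163 ≡ 3 (mod 8), (2/163) = -1. Now have (35/163).
Both 35 ≡ 3 and 163 ≡ 3 (mod 4), so reciprocity gives (35/163) = -(163/35). Reduce: 163 ≡ 23 (mod 35). Now have -(23/35).
Both 23 ≡ 3 and 35 ≡ 3 (mod 4), so reciprocity gives (23/35) = -(35/23). Reduce: 35 ≡ 12 (mod 23). Now have (12/23).
Factor out 2: 12 = 2^2·3. Since 23 ≡ 7 (mod 8), (2/23) = +1, and (2/23)^2 = +1. Now have (3/23).
Both 3 ≡ 3 and 23 ≡ 3 (mod 4), so reciprocity gives (3/23) = -(23/3). Reduce: 23 ≡ 2 (mod 3). Now have -(2/3).
Factor out 2: 2 = 2. Since 3 ≡ 3 (mod 8), (2/3) = -1. Now have (1/3).
(1/3) = 1. Collecting the sign factors: 1.
(-11062/9851) = 1, and 9851 is prime, so -11062 is a quadratic residue mod 9851.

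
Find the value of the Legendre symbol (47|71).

-1

(47|71)
  = -(71|47)    [QR: both ≡ 3 mod 4, sign flips]
  = -(24|47)    [71 ≡ 24 mod 47]
  = -(3|47)    [47 ≡ 7 mod 8 ⇒ (2|47)^3 = +1]
  = (47|3)    [QR: both ≡ 3 mod 4, sign flips]
  = (2|3)    [47 ≡ 2 mod 3]
  = -(1|3)    [3 ≡ 3 mod 8 ⇒ (2|3) = -1]
  = -1    [(1|3) = 1]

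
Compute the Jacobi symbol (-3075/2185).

Pull out -1: (-3075/2185) = (-1/2185)·(3075/2185). Since 2185 ≡ 1 (mod 4), (-1/2185) = +1. Now have (3075/2185).
Reduce the numerator: 3075 ≡ 890 (mod 2185), so (3075/2185) = (890/2185).
Factor out 2: 890 = 2·445. Since 2185 ≡ 1 (mod 8), (2/2185) = +1. Now have (445/2185).
445 ≡ 1 (mod 4), so quadratic reciprocity gives (445/2185) = (2185/445). Reduce: 2185 ≡ 405 (mod 445). Now have (405/445).
405 ≡ 1 (mod 4), so quadratic reciprocity gives (405/445) = (445/405). Reduce: 445 ≡ 40 (mod 405). Now have (40/405).
Factor out 2: 40 = 2^3·5. Since 405 ≡ 5 (mod 8), (2/405) = -1, and (2/405)^3 = -1. Now have -(5/405).
5 ≡ 1 (mod 4), so quadratic reciprocity gives (5/405) = (405/5). Reduce: 405 ≡ 0 (mod 5). Now have -(0/5).
The numerator is now 0 with denominator 5 > 1: the symbol is 0.

0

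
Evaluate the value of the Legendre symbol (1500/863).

Reduce the numerator: 1500 ≡ 637 (mod 863), so (1500/863) = (637/863).
637 ≡ 1 (mod 4), so quadratic reciprocity gives (637/863) = (863/637). Reduce: 863 ≡ 226 (mod 637). Now have (226/637).
Factor out 2: 226 = 2·113. Since 637 ≡ 5 (mod 8), (2/637) = -1. Now have -(113/637).
113 ≡ 1 (mod 4), so quadratic reciprocity gives (113/637) = (637/113). Reduce: 637 ≡ 72 (mod 113). Now have -(72/113).
Factor out 2: 72 = 2^3·9. Since 113 ≡ 1 (mod 8), (2/113) = +1, and (2/113)^3 = +1. Now have -(9/113).
9 ≡ 1 (mod 4), so quadratic reciprocity gives (9/113) = (113/9). Reduce: 113 ≡ 5 (mod 9). Now have -(5/9).
5 ≡ 1 (mod 4), so quadratic reciprocity gives (5/9) = (9/5). Reduce: 9 ≡ 4 (mod 5). Now have -(4/5).
Factor out 2: 4 = 2^2. Since 5 ≡ 5 (mod 8), (2/5) = -1, and (2/5)^2 = +1. Now have -(1/5).
(1/5) = 1. Collecting the sign factors: -1.

-1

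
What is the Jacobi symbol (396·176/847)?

By multiplicativity, (396·176/847) = (396/847)·(176/847).
First factor (396/847):
(396/847)
  = (99/847)    [847 ≡ 7 mod 8 ⇒ (2/847)^2 = +1]
  = -(847/99)    [QR: both ≡ 3 mod 4, sign flips]
  = -(55/99)    [847 ≡ 55 mod 99]
  = (99/55)    [QR: both ≡ 3 mod 4, sign flips]
  = (44/55)    [99 ≡ 44 mod 55]
  = (11/55)    [55 ≡ 7 mod 8 ⇒ (2/55)^2 = +1]
  = -(55/11)    [QR: both ≡ 3 mod 4, sign flips]
  = -(0/11)    [55 ≡ 0 mod 11]
  = 0    [numerator 0, gcd > 1]
Second factor (176/847):
(176/847)
  = (11/847)    [847 ≡ 7 mod 8 ⇒ (2/847)^4 = +1]
  = -(847/11)    [QR: both ≡ 3 mod 4, sign flips]
  = -(0/11)    [847 ≡ 0 mod 11]
  = 0    [numerator 0, gcd > 1]
Product: (0)·(0) = 0.

0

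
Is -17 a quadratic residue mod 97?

no

Reduce the numerator: -17 ≡ 80 (mod 97), so (-17/97) = (80/97).
Factor out 2: 80 = 2^4·5. Since 97 ≡ 1 (mod 8), (2/97) = +1, and (2/97)^4 = +1. Now have (5/97).
5 ≡ 1 (mod 4), so quadratic reciprocity gives (5/97) = (97/5). Reduce: 97 ≡ 2 (mod 5). Now have (2/5).
Factor out 2: 2 = 2. Since 5 ≡ 5 (mod 8), (2/5) = -1. Now have -(1/5).
(1/5) = 1. Collecting the sign factors: -1.
The Legendre symbol is -1, so x^2 ≡ -17 (mod 97) has no solution.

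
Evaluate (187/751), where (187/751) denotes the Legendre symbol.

1

(187/751)
  = -(751/187)    [QR: both ≡ 3 mod 4, sign flips]
  = -(3/187)    [751 ≡ 3 mod 187]
  = (187/3)    [QR: both ≡ 3 mod 4, sign flips]
  = (1/3)    [187 ≡ 1 mod 3]
  = 1    [(1/3) = 1]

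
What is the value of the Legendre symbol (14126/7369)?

1

(14126/7369)
  = (6757/7369)    [14126 ≡ 6757 mod 7369]
  = (7369/6757)    [QR: 6757 ≡ 1 mod 4, sign kept]
  = (612/6757)    [7369 ≡ 612 mod 6757]
  = (153/6757)    [6757 ≡ 5 mod 8 ⇒ (2/6757)^2 = +1]
  = (6757/153)    [QR: 153 ≡ 1 mod 4, sign kept]
  = (25/153)    [6757 ≡ 25 mod 153]
  = (153/25)    [QR: 25 ≡ 1 mod 4, sign kept]
  = (3/25)    [153 ≡ 3 mod 25]
  = (25/3)    [QR: 25 ≡ 1 mod 4, sign kept]
  = (1/3)    [25 ≡ 1 mod 3]
  = 1    [(1/3) = 1]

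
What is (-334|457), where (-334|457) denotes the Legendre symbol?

-1

(-334|457)
  = (123|457)    [-334 ≡ 123 mod 457]
  = (457|123)    [QR: 457 ≡ 1 mod 4, sign kept]
  = (88|123)    [457 ≡ 88 mod 123]
  = -(11|123)    [123 ≡ 3 mod 8 ⇒ (2|123)^3 = -1]
  = (123|11)    [QR: both ≡ 3 mod 4, sign flips]
  = (2|11)    [123 ≡ 2 mod 11]
  = -(1|11)    [11 ≡ 3 mod 8 ⇒ (2|11) = -1]
  = -1    [(1|11) = 1]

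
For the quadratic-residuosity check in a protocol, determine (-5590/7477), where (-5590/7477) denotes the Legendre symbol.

-1

(-5590/7477)
  = (5590/7477)    [7477 ≡ 1 mod 4 ⇒ (-1/7477) = +1]
  = -(2795/7477)    [7477 ≡ 5 mod 8 ⇒ (2/7477) = -1]
  = -(7477/2795)    [QR: 7477 ≡ 1 mod 4, sign kept]
  = -(1887/2795)    [7477 ≡ 1887 mod 2795]
  = (2795/1887)    [QR: both ≡ 3 mod 4, sign flips]
  = (908/1887)    [2795 ≡ 908 mod 1887]
  = (227/1887)    [1887 ≡ 7 mod 8 ⇒ (2/1887)^2 = +1]
  = -(1887/227)    [QR: both ≡ 3 mod 4, sign flips]
  = -(71/227)    [1887 ≡ 71 mod 227]
  = (227/71)    [QR: both ≡ 3 mod 4, sign flips]
  = (14/71)    [227 ≡ 14 mod 71]
  = (7/71)    [71 ≡ 7 mod 8 ⇒ (2/71) = +1]
  = -(71/7)    [QR: both ≡ 3 mod 4, sign flips]
  = -(1/7)    [71 ≡ 1 mod 7]
  = -1    [(1/7) = 1]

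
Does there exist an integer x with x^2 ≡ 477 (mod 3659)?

(477/3659)
  = (3659/477)    [QR: 477 ≡ 1 mod 4, sign kept]
  = (320/477)    [3659 ≡ 320 mod 477]
  = (5/477)    [477 ≡ 5 mod 8 ⇒ (2/477)^6 = +1]
  = (477/5)    [QR: 5 ≡ 1 mod 4, sign kept]
  = (2/5)    [477 ≡ 2 mod 5]
  = -(1/5)    [5 ≡ 5 mod 8 ⇒ (2/5) = -1]
  = -1    [(1/5) = 1]
(477/3659) = -1, and 3659 is prime, so 477 is not a quadratic residue mod 3659.

no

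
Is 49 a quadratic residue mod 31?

(49|31)
  = (18|31)    [49 ≡ 18 mod 31]
  = (9|31)    [31 ≡ 7 mod 8 ⇒ (2|31) = +1]
  = (31|9)    [QR: 9 ≡ 1 mod 4, sign kept]
  = (4|9)    [31 ≡ 4 mod 9]
  = (1|9)    [9 ≡ 1 mod 8 ⇒ (2|9)^2 = +1]
  = 1    [(1|9) = 1]
The Legendre symbol is 1, so x^2 ≡ 49 (mod 31) has solution.

yes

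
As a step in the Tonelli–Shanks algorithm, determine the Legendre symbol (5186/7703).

1

Factor out 2: 5186 = 2·2593. Since 7703 ≡ 7 (mod 8), (2/7703) = +1. Now have (2593/7703).
2593 ≡ 1 (mod 4), so quadratic reciprocity gives (2593/7703) = (7703/2593). Reduce: 7703 ≡ 2517 (mod 2593). Now have (2517/2593).
2517 ≡ 1 (mod 4), so quadratic reciprocity gives (2517/2593) = (2593/2517). Reduce: 2593 ≡ 76 (mod 2517). Now have (76/2517).
Factor out 2: 76 = 2^2·19. Since 2517 ≡ 5 (mod 8), (2/2517) = -1, and (2/2517)^2 = +1. Now have (19/2517).
2517 ≡ 1 (mod 4), so quadratic reciprocity gives (19/2517) = (2517/19). Reduce: 2517 ≡ 9 (mod 19). Now have (9/19).
9 ≡ 1 (mod 4), so quadratic reciprocity gives (9/19) = (19/9). Reduce: 19 ≡ 1 (mod 9). Now have (1/9).
(1/9) = 1. Collecting the sign factors: 1.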